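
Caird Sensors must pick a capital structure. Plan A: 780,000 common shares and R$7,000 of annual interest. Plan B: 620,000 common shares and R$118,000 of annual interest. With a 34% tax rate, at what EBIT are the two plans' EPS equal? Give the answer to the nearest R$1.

R$548,125

At indifference, (EBIT − 7,000)(1 − t)/780,000 = (EBIT − 118,000)(1 − t)/620,000.
Cancelling (1 − t) and cross-multiplying: 620,000·(EBIT − 7,000) = 780,000·(EBIT − 118,000).
EBIT × (780,000 − 620,000) = 118,000 × 780,000 − 7,000 × 620,000 = 87,700,000,000, so EBIT = 87,700,000,000 ÷ 160,000 = 548,125.00.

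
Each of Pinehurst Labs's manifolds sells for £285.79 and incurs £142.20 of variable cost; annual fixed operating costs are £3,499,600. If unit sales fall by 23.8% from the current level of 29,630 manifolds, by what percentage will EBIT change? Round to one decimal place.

-134.1%

Total contribution margin = 29,630 × £143.59 = £4,254,571.70.
EBIT = £4,254,571.70 − £3,499,600 = £754,971.70.
So DOL = total CM / EBIT = £4,254,571.70 / £754,971.70 = 5.6354.
So EBIT moves 5.6354 × (-23.8%) = -134.1%.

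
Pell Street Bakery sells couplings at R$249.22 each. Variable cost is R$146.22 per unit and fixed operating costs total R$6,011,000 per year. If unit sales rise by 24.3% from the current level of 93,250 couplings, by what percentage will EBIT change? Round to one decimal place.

+64.9%

Contribution at this volume is 93,250 × R$103.00 = R$9,604,750.00.
Operating income = contribution − fixed costs = R$9,604,750.00 − R$6,011,000 = R$3,593,750.00.
Degree of operating leverage = R$9,604,750.00 / R$3,593,750.00 = 2.6726.
So EBIT moves 2.6726 × (+24.3%) = +64.9%.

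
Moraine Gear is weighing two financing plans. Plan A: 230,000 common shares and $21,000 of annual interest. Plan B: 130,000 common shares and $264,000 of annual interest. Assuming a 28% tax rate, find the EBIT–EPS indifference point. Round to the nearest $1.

$579,900

At indifference, (EBIT − 21,000)(1 − t)/230,000 = (EBIT − 264,000)(1 − t)/130,000.
The (1 − t) factor cancels: (EBIT − 21,000) × 130,000 = (EBIT − 264,000) × 230,000.
Solving, EBIT = (264,000·230,000 − 21,000·130,000) / (230,000 − 130,000) = 57,990,000,000 / 100,000 = 579,900.00.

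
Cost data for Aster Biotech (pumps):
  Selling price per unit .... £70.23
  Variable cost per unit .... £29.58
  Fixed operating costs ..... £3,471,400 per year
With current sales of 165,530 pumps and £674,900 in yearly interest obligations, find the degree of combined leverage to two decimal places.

Total contribution margin = 165,530 × £40.65 = £6,728,794.50.
EBIT = £6,728,794.50 − £3,471,400 = £3,257,394.50. Interest = £674,900.00.
DOL = £6,728,794.50 ÷ £3,257,394.50 = 2.0657; DFL = £3,257,394.50 ÷ £2,582,494.50 = 1.2613.
DCL = DOL × DFL = 2.0657 × 1.2613 = 2.6055.

2.61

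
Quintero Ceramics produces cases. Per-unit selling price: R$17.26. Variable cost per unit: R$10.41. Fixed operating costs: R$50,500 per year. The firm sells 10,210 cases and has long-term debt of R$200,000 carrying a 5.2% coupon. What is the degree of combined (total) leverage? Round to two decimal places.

7.74

At 10,210 units, contribution = 10,210 × R$6.85 = R$69,938.50.
Subtracting fixed costs: EBIT = R$69,938.50 − R$50,500 = R$19,438.50. Interest = R$10,400.00.
DOL = R$69,938.50 ÷ R$19,438.50 = 3.5979; DFL = R$19,438.50 ÷ R$9,038.50 = 2.1506.
DCL = DOL × DFL = 3.5979 × 2.1506 = 7.7376.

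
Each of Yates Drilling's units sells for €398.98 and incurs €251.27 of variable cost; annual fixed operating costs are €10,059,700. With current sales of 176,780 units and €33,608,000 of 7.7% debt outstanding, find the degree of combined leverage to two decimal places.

1.94

Contribution at this volume is 176,780 × €147.71 = €26,112,173.80.
Subtracting fixed costs: EBIT = €26,112,173.80 − €10,059,700 = €16,052,473.80. Interest = €2,587,816.00, so EBIT − I = €13,464,657.80.
Degree of total leverage = total CM / (EBIT − interest) = €26,112,173.80 / €13,464,657.80 = 1.9393.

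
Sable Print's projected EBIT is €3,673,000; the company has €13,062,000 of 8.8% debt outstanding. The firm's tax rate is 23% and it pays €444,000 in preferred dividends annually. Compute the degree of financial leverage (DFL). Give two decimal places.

1.89

Interest = €1,149,456.00.
Pre-tax preferred-dividend burden = €444,000 ÷ (1 − 0.23) = €576,623.38.
DFL = EBIT ÷ [EBIT − I − D_p/(1−t)] = €3,673,000 ÷ [€3,673,000 − €1,149,456.00 − €576,623.38] = €3,673,000 ÷ €1,946,920.62 = 1.8866.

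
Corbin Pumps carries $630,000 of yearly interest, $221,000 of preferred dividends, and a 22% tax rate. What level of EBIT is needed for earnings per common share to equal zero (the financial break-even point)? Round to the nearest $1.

Grossing the preferred dividend up to pre-tax terms: $221,000 / (1 − 0.22) = $283,333.33.
Financial break-even EBIT = interest + D_p ÷ (1 − t) = $630,000 + $283,333.33 = $913,333.33.

$913,333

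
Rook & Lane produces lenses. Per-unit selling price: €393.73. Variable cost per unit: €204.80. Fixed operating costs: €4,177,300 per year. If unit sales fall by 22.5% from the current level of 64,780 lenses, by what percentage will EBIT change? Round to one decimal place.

-34.2%

Total contribution margin = 64,780 × €188.93 = €12,238,885.40.
Operating income = contribution − fixed costs = €12,238,885.40 − €4,177,300 = €8,061,585.40.
So DOL = total CM / EBIT = €12,238,885.40 / €8,061,585.40 = 1.5182.
So EBIT moves 1.5182 × (-22.5%) = -34.2%.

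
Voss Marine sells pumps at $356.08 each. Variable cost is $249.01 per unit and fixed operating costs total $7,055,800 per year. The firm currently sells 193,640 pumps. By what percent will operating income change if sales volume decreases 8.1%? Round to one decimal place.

-12.3%

At 193,640 units, contribution = 193,640 × $107.07 = $20,733,034.80.
EBIT = $20,733,034.80 − $7,055,800 = $13,677,234.80.
So DOL = total CM / EBIT = $20,733,034.80 / $13,677,234.80 = 1.5159.
Operating income changes by 1.5159 × -8.1% = -12.3%.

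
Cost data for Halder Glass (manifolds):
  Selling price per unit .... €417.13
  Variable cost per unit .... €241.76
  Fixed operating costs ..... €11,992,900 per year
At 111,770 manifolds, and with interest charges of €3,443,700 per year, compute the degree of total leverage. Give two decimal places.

Total contribution margin = 111,770 × €175.37 = €19,601,104.90.
EBIT = €19,601,104.90 − €11,992,900 = €7,608,204.90. Interest = €3,443,700.00, so EBIT − I = €4,164,504.90.
DCL = contribution ÷ (EBIT − I) = €19,601,104.90 ÷ €4,164,504.90 = 4.7067.

4.71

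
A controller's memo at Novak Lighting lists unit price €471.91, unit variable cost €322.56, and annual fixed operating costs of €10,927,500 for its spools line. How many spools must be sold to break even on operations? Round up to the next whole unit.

73,168 spools

Unit CM = price − variable cost = €471.91 − €322.56 = €149.35.
Break-even Q = €10,927,500 / €149.35 = 73,167.06 → 73,168 spools.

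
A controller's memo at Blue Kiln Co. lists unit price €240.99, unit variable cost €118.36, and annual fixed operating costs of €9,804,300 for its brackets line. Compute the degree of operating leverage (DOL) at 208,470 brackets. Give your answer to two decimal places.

1.62

At 208,470 units, contribution = 208,470 × €122.63 = €25,564,676.10.
EBIT = €25,564,676.10 − €9,804,300 = €15,760,376.10.
DOL = contribution ÷ EBIT = €25,564,676.10 ÷ €15,760,376.10 = 1.6221.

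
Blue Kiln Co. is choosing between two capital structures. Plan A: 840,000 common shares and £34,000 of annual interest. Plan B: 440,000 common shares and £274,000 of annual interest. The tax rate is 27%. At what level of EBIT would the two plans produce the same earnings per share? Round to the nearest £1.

Set EPS_A = EPS_B: (EBIT − £34,000)(1 − 0.27) ÷ 840,000 = (EBIT − £274,000)(1 − 0.27) ÷ 440,000.
Cancelling (1 − t) and cross-multiplying: 440,000·(EBIT − 34,000) = 840,000·(EBIT − 274,000).
Solving, EBIT = (274,000·840,000 − 34,000·440,000) / (840,000 − 440,000) = 215,200,000,000 / 400,000 = 538,000.00.

£538,000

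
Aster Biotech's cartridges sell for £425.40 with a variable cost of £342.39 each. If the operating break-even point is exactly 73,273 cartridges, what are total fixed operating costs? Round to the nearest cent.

Unit CM = price − variable cost = £425.40 − £342.39 = £83.01.
Since BE = FC / CM, FC = 73,273 × £83.01 = £6,082,391.73.

£6,082,391.73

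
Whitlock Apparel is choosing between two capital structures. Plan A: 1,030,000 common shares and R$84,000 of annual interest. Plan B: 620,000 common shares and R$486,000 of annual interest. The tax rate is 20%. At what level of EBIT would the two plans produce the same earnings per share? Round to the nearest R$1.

R$1,093,902

At indifference, (EBIT − 84,000)(1 − t)/1,030,000 = (EBIT − 486,000)(1 − t)/620,000.
The (1 − t) factor cancels: (EBIT − 84,000) × 620,000 = (EBIT − 486,000) × 1,030,000.
Solving, EBIT = (486,000·1,030,000 − 84,000·620,000) / (1,030,000 − 620,000) = 448,500,000,000 / 410,000 = 1,093,902.44.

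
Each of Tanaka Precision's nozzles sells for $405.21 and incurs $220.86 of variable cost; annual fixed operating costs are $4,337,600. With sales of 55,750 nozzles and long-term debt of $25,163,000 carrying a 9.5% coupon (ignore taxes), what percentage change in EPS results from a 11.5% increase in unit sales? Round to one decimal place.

+33.3%

Contribution at this volume is 55,750 × $184.35 = $10,277,512.50.
Subtracting fixed costs: EBIT = $10,277,512.50 − $4,337,600 = $5,939,912.50.
Interest = $2,390,485.00, so EBIT − I = $3,549,427.50.
DCL = total CM / (EBIT − I) = $10,277,512.50 / $3,549,427.50 = 2.8955.
%ΔEPS = DCL × %ΔSales = 2.8955 × +11.5% = +33.3%.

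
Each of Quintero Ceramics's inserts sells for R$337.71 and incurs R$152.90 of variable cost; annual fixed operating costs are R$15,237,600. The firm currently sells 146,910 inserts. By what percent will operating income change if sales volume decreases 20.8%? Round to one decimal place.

-47.4%

Contribution at this volume is 146,910 × R$184.81 = R$27,150,437.10.
EBIT = R$27,150,437.10 − R$15,237,600 = R$11,912,837.10.
So DOL = total CM / EBIT = R$27,150,437.10 / R$11,912,837.10 = 2.2791.
So EBIT moves 2.2791 × (-20.8%) = -47.4%.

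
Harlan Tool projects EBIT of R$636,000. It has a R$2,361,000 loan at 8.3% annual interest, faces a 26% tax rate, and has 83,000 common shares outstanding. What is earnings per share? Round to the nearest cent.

R$3.92

Pre-tax income = R$636,000 − R$195,963.00 = R$440,037.00.
After tax at 26%: net income = R$440,037.00 × 0.74 = R$325,627.38.
Per share: R$325,627.38 / 83,000 shares = R$3.92.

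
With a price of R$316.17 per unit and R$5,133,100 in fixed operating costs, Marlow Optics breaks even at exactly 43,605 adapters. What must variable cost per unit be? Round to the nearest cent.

R$198.45

At break-even, FC = Q × (P − VC), so P − VC = R$5,133,100 ÷ 43,605 = R$117.7182.
Hence VC = price − CM = R$316.17 − R$117.7182 = R$198.45.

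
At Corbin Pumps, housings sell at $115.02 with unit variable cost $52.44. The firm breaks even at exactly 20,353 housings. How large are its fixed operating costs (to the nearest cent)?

$1,273,690.74

Unit CM = price − variable cost = $115.02 − $52.44 = $62.58.
Fixed costs = break-even units × CM = 20,353 × $62.58 = $1,273,690.74.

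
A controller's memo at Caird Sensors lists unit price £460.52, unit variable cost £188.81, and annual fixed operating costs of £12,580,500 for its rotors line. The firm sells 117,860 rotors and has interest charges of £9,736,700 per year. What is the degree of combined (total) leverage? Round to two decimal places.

3.30

Total contribution margin = 117,860 × £271.71 = £32,023,740.60.
EBIT = £32,023,740.60 − £12,580,500 = £19,443,240.60. Interest = £9,736,700.00, so EBIT − I = £9,706,540.60.
DCL = contribution ÷ (EBIT − I) = £32,023,740.60 ÷ £9,706,540.60 = 3.2992.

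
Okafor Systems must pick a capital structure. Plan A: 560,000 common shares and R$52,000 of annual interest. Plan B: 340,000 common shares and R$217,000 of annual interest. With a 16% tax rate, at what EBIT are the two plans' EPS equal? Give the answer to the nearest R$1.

Set EPS_A = EPS_B: (EBIT − R$52,000)(1 − 0.16) ÷ 560,000 = (EBIT − R$217,000)(1 − 0.16) ÷ 340,000.
Cancelling (1 − t) and cross-multiplying: 340,000·(EBIT − 52,000) = 560,000·(EBIT − 217,000).
Solving, EBIT = (217,000·560,000 − 52,000·340,000) / (560,000 − 340,000) = 103,840,000,000 / 220,000 = 472,000.00.

R$472,000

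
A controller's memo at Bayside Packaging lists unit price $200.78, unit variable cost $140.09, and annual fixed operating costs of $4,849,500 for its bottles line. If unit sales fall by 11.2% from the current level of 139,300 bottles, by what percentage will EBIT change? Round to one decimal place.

-26.3%

At 139,300 units, contribution = 139,300 × $60.69 = $8,454,117.00.
Operating income = contribution − fixed costs = $8,454,117.00 − $4,849,500 = $3,604,617.00.
So DOL = total CM / EBIT = $8,454,117.00 / $3,604,617.00 = 2.3454.
Operating income changes by 2.3454 × -11.2% = -26.3%.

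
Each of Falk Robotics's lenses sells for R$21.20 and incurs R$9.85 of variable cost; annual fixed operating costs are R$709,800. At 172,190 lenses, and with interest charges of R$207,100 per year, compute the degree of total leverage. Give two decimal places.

Total contribution margin = 172,190 × R$11.35 = R$1,954,356.50.
EBIT = R$1,954,356.50 − R$709,800 = R$1,244,556.50. Interest = R$207,100.00, so EBIT − I = R$1,037,456.50.
Degree of total leverage = total CM / (EBIT − interest) = R$1,954,356.50 / R$1,037,456.50 = 1.8838.

1.88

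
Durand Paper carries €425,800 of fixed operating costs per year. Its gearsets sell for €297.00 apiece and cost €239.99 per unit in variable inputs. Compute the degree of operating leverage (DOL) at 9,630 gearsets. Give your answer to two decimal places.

Total contribution margin = 9,630 × €57.01 = €549,006.30.
Operating income = contribution − fixed costs = €549,006.30 − €425,800 = €123,206.30.
Degree of operating leverage = €549,006.30 / €123,206.30 = 4.4560.

4.46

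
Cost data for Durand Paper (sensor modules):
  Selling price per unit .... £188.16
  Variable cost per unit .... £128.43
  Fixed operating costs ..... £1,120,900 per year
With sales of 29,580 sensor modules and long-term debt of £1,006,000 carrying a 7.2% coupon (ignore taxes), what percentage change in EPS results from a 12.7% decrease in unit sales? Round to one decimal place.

-39.1%

At 29,580 units, contribution = 29,580 × £59.73 = £1,766,813.40.
EBIT = £1,766,813.40 − £1,120,900 = £645,913.40.
After interest of £72,432.00, pre-tax earnings = £573,481.40.
Degree of combined leverage = contribution ÷ (EBIT − I) = £1,766,813.40 ÷ £573,481.40 = 3.0809.
%ΔEPS = DCL × %ΔSales = 3.0809 × -12.7% = -39.1%.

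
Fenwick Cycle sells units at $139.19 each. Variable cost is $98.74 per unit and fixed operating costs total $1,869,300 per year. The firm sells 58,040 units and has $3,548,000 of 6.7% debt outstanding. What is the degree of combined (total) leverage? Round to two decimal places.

9.75

At 58,040 units, contribution = 58,040 × $40.45 = $2,347,718.00.
Subtracting fixed costs: EBIT = $2,347,718.00 − $1,869,300 = $478,418.00. Interest = $237,716.00, so EBIT − I = $240,702.00.
Degree of total leverage = total CM / (EBIT − interest) = $2,347,718.00 / $240,702.00 = 9.7536.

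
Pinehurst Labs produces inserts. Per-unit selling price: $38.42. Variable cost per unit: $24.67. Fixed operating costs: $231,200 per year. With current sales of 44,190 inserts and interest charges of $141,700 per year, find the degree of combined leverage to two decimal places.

At 44,190 units, contribution = 44,190 × $13.75 = $607,612.50.
EBIT = $607,612.50 − $231,200 = $376,412.50. Interest = $141,700.00.
DOL = $607,612.50 ÷ $376,412.50 = 1.6142; DFL = $376,412.50 ÷ $234,712.50 = 1.6037.
Combined leverage = 1.6142 × 1.6037 = 2.5887.

2.59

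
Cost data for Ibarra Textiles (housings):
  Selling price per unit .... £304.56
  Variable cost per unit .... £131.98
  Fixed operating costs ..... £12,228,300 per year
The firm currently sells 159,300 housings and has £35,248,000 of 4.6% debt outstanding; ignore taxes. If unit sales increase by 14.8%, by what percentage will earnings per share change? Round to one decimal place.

Total contribution margin = 159,300 × £172.58 = £27,491,994.00.
Subtracting fixed costs: EBIT = £27,491,994.00 − £12,228,300 = £15,263,694.00.
After interest of £1,621,408.00, pre-tax earnings = £13,642,286.00.
DCL = total CM / (EBIT − I) = £27,491,994.00 / £13,642,286.00 = 2.0152.
EPS therefore changes by 2.0152 × (+14.8%) = +29.8%.

+29.8%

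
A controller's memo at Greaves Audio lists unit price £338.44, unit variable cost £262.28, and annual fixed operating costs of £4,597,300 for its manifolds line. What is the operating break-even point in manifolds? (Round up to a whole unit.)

60,364 manifolds

Contribution margin per unit = £338.44 − £262.28 = £76.16.
Units to break even: £4,597,300 ÷ £76.16 = 60,363.71, rounded up to 60,364.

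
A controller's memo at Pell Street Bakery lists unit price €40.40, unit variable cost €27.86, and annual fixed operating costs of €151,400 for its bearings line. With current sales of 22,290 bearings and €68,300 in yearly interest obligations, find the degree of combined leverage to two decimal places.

Total contribution margin = 22,290 × €12.54 = €279,516.60.
EBIT = €279,516.60 − €151,400 = €128,116.60. Interest = €68,300.00, so EBIT − I = €59,816.60.
DCL = contribution ÷ (EBIT − I) = €279,516.60 ÷ €59,816.60 = 4.6729.

4.67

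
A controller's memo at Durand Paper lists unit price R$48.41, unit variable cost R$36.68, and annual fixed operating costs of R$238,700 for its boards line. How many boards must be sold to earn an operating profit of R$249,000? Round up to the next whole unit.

Contribution margin per unit = R$48.41 − R$36.68 = R$11.73.
Units = (FC + target) / CM = (R$238,700 + R$249,000) / R$11.73 = 41,577.15, so 41,578 boards.

41,578 boards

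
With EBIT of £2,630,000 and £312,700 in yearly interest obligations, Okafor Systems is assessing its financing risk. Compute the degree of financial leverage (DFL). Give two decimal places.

1.13

Interest = £312,700.00.
DFL = EBIT ÷ (EBIT − I) = £2,630,000 ÷ (£2,630,000 − £312,700.00) = £2,630,000 ÷ £2,317,300.00 = 1.1349.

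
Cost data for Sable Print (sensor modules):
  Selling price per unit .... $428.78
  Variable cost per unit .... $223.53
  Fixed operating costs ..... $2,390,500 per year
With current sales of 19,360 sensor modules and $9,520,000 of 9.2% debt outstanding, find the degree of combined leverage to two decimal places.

Contribution at this volume is 19,360 × $205.25 = $3,973,640.00.
Operating income = contribution − fixed costs = $3,973,640.00 − $2,390,500 = $1,583,140.00. Interest = $875,840.00, so EBIT − I = $707,300.00.
DCL = contribution ÷ (EBIT − I) = $3,973,640.00 ÷ $707,300.00 = 5.6180.

5.62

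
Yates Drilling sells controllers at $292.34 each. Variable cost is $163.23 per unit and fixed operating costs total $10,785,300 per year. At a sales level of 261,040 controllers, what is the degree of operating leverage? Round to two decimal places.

1.47

Total contribution margin = 261,040 × $129.11 = $33,702,874.40.
EBIT = $33,702,874.40 − $10,785,300 = $22,917,574.40.
DOL = contribution ÷ EBIT = $33,702,874.40 ÷ $22,917,574.40 = 1.4706.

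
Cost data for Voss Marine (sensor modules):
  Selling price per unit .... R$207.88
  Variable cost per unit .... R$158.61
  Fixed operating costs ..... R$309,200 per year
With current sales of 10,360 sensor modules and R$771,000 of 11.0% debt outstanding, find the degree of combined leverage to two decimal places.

Total contribution margin = 10,360 × R$49.27 = R$510,437.20.
EBIT = R$510,437.20 − R$309,200 = R$201,237.20. Interest = R$84,810.00.
DOL = R$510,437.20 ÷ R$201,237.20 = 2.5365; DFL = R$201,237.20 ÷ R$116,427.20 = 1.7284.
Combined leverage = 2.5365 × 1.7284 = 4.3841.

4.38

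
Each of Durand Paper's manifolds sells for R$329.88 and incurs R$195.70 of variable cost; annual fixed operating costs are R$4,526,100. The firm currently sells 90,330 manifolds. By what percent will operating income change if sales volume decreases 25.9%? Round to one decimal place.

At 90,330 units, contribution = 90,330 × R$134.18 = R$12,120,479.40.
EBIT = R$12,120,479.40 − R$4,526,100 = R$7,594,379.40.
DOL = contribution ÷ EBIT = R$12,120,479.40 ÷ R$7,594,379.40 = 1.5960.
%ΔEBIT = DOL × %ΔSales = 1.5960 × -25.9% = -41.3%.

-41.3%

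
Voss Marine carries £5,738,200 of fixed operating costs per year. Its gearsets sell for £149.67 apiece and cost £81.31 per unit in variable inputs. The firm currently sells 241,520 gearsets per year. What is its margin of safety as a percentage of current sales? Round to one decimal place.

Contribution margin per unit = £149.67 − £81.31 = £68.36. Break-even units = £5,738,200 ÷ £68.36 = 83,940.90; break-even revenue = 83,940.90 × £149.67 = £12,563,434.67.
Actual sales revenue = 241,520 × £149.67 = £36,148,298.40.
Margin of safety = (£36,148,298.40 − £12,563,434.67) ÷ £36,148,298.40 = 65.2%.

65.2%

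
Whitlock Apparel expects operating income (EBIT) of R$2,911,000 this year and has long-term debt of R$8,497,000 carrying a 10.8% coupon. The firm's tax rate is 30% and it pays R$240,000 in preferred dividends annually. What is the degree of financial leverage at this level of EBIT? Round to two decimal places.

Annual interest charges come to R$917,676.00.
Pre-tax preferred-dividend burden = R$240,000 ÷ (1 − 0.30) = R$342,857.14.
DFL = EBIT ÷ [EBIT − I − D_p/(1−t)] = R$2,911,000 ÷ [R$2,911,000 − R$917,676.00 − R$342,857.14] = R$2,911,000 ÷ R$1,650,466.86 = 1.7637.

1.76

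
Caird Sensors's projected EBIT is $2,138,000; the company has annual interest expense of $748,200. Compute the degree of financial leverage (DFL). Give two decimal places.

Interest = $748,200.00.
DFL = EBIT ÷ (EBIT − I) = $2,138,000 ÷ ($2,138,000 − $748,200.00) = $2,138,000 ÷ $1,389,800.00 = 1.5384.

1.54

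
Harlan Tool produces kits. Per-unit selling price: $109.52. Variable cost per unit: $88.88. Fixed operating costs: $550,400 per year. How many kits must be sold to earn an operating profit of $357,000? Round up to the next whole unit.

Contribution margin per unit = $109.52 − $88.88 = $20.64.
Required volume = (fixed costs + target profit) ÷ CM = ($550,400 + $357,000) ÷ $20.64 = 43,963.18, so 43,964 kits.

43,964 kits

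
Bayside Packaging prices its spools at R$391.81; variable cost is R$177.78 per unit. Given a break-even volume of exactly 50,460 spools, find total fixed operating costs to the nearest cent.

R$10,799,953.80

Contribution margin per unit = R$391.81 − R$177.78 = R$214.03.
Since BE = FC / CM, FC = 50,460 × R$214.03 = R$10,799,953.80.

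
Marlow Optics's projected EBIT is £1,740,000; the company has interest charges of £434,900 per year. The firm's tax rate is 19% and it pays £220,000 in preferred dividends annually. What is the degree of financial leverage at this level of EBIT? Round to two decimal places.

Annual interest charges come to £434,900.00.
Preferred dividends grossed up pre-tax: £220,000 / (1 − 0.19) = £271,604.94.
DFL = EBIT ÷ [EBIT − I − D_p/(1−t)] = £1,740,000 ÷ [£1,740,000 − £434,900.00 − £271,604.94] = £1,740,000 ÷ £1,033,495.06 = 1.6836.

1.68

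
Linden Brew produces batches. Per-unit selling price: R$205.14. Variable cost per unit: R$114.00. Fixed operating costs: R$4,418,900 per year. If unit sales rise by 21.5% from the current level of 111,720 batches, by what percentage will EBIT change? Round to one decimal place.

+38.0%

At 111,720 units, contribution = 111,720 × R$91.14 = R$10,182,160.80.
EBIT = R$10,182,160.80 − R$4,418,900 = R$5,763,260.80.
DOL = contribution ÷ EBIT = R$10,182,160.80 ÷ R$5,763,260.80 = 1.7667.
So EBIT moves 1.7667 × (+21.5%) = +38.0%.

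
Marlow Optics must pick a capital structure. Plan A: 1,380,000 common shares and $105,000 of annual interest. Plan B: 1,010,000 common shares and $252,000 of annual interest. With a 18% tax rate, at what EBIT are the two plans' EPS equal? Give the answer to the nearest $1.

$653,270

At indifference, (EBIT − 105,000)(1 − t)/1,380,000 = (EBIT − 252,000)(1 − t)/1,010,000.
The (1 − t) factor cancels: (EBIT − 105,000) × 1,010,000 = (EBIT − 252,000) × 1,380,000.
EBIT × (1,380,000 − 1,010,000) = 252,000 × 1,380,000 − 105,000 × 1,010,000 = 241,710,000,000, so EBIT = 241,710,000,000 ÷ 370,000 = 653,270.27.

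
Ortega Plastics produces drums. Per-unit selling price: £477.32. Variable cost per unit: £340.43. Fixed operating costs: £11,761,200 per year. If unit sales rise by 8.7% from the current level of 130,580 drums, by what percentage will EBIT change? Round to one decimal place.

Total contribution margin = 130,580 × £136.89 = £17,875,096.20.
EBIT = £17,875,096.20 − £11,761,200 = £6,113,896.20.
DOL = contribution ÷ EBIT = £17,875,096.20 ÷ £6,113,896.20 = 2.9237.
So EBIT moves 2.9237 × (+8.7%) = +25.4%.

+25.4%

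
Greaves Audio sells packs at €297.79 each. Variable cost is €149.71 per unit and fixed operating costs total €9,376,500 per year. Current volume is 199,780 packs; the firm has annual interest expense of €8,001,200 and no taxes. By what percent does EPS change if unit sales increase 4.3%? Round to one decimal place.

Contribution at this volume is 199,780 × €148.08 = €29,583,422.40.
Operating income = contribution − fixed costs = €29,583,422.40 − €9,376,500 = €20,206,922.40.
After interest of €8,001,200.00, pre-tax earnings = €12,205,722.40.
DCL = total CM / (EBIT − I) = €29,583,422.40 / €12,205,722.40 = 2.4237.
%ΔEPS = DCL × %ΔSales = 2.4237 × +4.3% = +10.4%.

+10.4%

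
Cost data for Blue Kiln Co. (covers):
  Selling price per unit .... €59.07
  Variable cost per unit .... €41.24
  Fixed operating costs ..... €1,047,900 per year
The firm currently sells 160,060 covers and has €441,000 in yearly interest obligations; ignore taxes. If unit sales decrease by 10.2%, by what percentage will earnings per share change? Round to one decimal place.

At 160,060 units, contribution = 160,060 × €17.83 = €2,853,869.80.
Operating income = contribution − fixed costs = €2,853,869.80 − €1,047,900 = €1,805,969.80.
Interest = €441,000.00, so EBIT − I = €1,364,969.80.
Degree of combined leverage = contribution ÷ (EBIT − I) = €2,853,869.80 ÷ €1,364,969.80 = 2.0908.
%ΔEPS = DCL × %ΔSales = 2.0908 × -10.2% = -21.3%.

-21.3%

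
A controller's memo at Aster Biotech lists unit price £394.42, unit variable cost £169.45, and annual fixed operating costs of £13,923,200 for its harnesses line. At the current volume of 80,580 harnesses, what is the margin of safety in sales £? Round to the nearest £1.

Contribution margin per unit = £394.42 − £169.45 = £224.97. Break-even units = £13,923,200 ÷ £224.97 = 61,889.14; break-even revenue = 61,889.14 × £394.42 = £24,410,314.90.
Current sales = 80,580 × £394.42 = £31,782,363.60.
Margin of safety = £31,782,363.60 − £24,410,314.90 = £7,372,049.

£7,372,049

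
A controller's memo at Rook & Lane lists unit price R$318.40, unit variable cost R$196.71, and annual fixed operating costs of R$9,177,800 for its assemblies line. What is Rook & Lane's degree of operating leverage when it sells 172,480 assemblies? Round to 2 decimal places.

1.78

Total contribution margin = 172,480 × R$121.69 = R$20,989,091.20.
Subtracting fixed costs: EBIT = R$20,989,091.20 − R$9,177,800 = R$11,811,291.20.
Degree of operating leverage = R$20,989,091.20 / R$11,811,291.20 = 1.7770.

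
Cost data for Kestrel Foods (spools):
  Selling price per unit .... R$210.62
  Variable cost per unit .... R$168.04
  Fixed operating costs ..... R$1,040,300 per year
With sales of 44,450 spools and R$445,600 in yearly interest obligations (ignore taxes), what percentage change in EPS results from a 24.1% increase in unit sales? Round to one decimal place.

Total contribution margin = 44,450 × R$42.58 = R$1,892,681.00.
EBIT = R$1,892,681.00 − R$1,040,300 = R$852,381.00.
After interest of R$445,600.00, pre-tax earnings = R$406,781.00.
Degree of combined leverage = contribution ÷ (EBIT − I) = R$1,892,681.00 ÷ R$406,781.00 = 4.6528.
EPS therefore changes by 4.6528 × (+24.1%) = +112.1%.

+112.1%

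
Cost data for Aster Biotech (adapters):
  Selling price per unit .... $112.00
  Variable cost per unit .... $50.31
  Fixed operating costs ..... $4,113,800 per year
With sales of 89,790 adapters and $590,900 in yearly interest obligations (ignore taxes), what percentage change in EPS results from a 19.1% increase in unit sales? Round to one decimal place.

+126.8%

At 89,790 units, contribution = 89,790 × $61.69 = $5,539,145.10.
EBIT = $5,539,145.10 − $4,113,800 = $1,425,345.10.
Interest = $590,900.00, so EBIT − I = $834,445.10.
Degree of combined leverage = contribution ÷ (EBIT − I) = $5,539,145.10 ÷ $834,445.10 = 6.6381.
%ΔEPS = DCL × %ΔSales = 6.6381 × +19.1% = +126.8%.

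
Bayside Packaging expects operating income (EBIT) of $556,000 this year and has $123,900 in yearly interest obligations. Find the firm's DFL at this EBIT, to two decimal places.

1.29

Interest = $123,900.00.
DFL = EBIT ÷ (EBIT − I) = $556,000 ÷ ($556,000 − $123,900.00) = $556,000 ÷ $432,100.00 = 1.2867.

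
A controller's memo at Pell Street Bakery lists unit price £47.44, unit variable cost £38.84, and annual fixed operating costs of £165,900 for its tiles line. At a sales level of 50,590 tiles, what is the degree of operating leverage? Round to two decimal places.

Total contribution margin = 50,590 × £8.60 = £435,074.00.
Operating income = contribution − fixed costs = £435,074.00 − £165,900 = £269,174.00.
Degree of operating leverage = £435,074.00 / £269,174.00 = 1.6163.

1.62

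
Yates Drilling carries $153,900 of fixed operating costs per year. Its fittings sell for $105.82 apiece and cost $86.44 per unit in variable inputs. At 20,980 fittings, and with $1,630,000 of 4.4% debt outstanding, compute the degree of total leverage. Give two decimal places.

Total contribution margin = 20,980 × $19.38 = $406,592.40.
EBIT = $406,592.40 − $153,900 = $252,692.40. Interest = $71,720.00.
DOL = $406,592.40 ÷ $252,692.40 = 1.6090; DFL = $252,692.40 ÷ $180,972.40 = 1.3963.
DCL = DOL × DFL = 1.6090 × 1.3963 = 2.2466.

2.25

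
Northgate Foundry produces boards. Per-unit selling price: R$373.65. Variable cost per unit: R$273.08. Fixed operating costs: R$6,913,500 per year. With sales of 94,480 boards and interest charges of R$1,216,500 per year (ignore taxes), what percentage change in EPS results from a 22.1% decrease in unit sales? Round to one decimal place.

Contribution at this volume is 94,480 × R$100.57 = R$9,501,853.60.
EBIT = R$9,501,853.60 − R$6,913,500 = R$2,588,353.60.
Interest = R$1,216,500.00, so EBIT − I = R$1,371,853.60.
DCL = total CM / (EBIT − I) = R$9,501,853.60 / R$1,371,853.60 = 6.9263.
EPS therefore changes by 6.9263 × (-22.1%) = -153.1%.

-153.1%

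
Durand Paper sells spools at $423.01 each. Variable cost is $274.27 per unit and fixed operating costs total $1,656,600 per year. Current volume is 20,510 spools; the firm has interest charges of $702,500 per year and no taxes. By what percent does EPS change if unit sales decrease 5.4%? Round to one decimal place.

-23.8%

Total contribution margin = 20,510 × $148.74 = $3,050,657.40.
Subtracting fixed costs: EBIT = $3,050,657.40 − $1,656,600 = $1,394,057.40.
Interest = $702,500.00, so EBIT − I = $691,557.40.
DCL = total CM / (EBIT − I) = $3,050,657.40 / $691,557.40 = 4.4113.
EPS therefore changes by 4.4113 × (-5.4%) = -23.8%.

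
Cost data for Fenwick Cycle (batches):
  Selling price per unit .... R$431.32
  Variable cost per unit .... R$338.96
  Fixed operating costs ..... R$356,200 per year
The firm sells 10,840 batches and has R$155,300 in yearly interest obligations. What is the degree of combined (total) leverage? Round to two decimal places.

2.04

Contribution at this volume is 10,840 × R$92.36 = R$1,001,182.40.
EBIT = R$1,001,182.40 − R$356,200 = R$644,982.40. Interest = R$155,300.00.
DOL = R$1,001,182.40 ÷ R$644,982.40 = 1.5523; DFL = R$644,982.40 ÷ R$489,682.40 = 1.3171.
Combined leverage = 1.5523 × 1.3171 = 2.0445.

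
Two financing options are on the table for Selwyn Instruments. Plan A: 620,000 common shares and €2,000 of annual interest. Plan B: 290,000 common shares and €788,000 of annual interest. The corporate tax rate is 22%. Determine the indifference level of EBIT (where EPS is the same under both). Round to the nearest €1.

€1,478,727

Set EPS_A = EPS_B: (EBIT − €2,000)(1 − 0.22) ÷ 620,000 = (EBIT − €788,000)(1 − 0.22) ÷ 290,000.
The (1 − t) factor cancels: (EBIT − 2,000) × 290,000 = (EBIT − 788,000) × 620,000.
EBIT × (620,000 − 290,000) = 788,000 × 620,000 − 2,000 × 290,000 = 487,980,000,000, so EBIT = 487,980,000,000 ÷ 330,000 = 1,478,727.27.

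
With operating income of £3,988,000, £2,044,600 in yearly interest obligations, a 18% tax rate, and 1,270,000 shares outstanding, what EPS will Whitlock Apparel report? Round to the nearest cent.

£1.25

Pre-tax income = £3,988,000 − £2,044,600.00 = £1,943,400.00.
After tax at 18%: net income = £1,943,400.00 × 0.82 = £1,593,588.00.
EPS = £1,593,588.00 ÷ 1,270,000 = £1.25.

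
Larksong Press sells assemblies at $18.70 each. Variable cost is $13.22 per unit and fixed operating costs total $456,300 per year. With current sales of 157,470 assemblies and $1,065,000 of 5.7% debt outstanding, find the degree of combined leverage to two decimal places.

2.49

Contribution at this volume is 157,470 × $5.48 = $862,935.60.
Subtracting fixed costs: EBIT = $862,935.60 − $456,300 = $406,635.60. Interest = $60,705.00, so EBIT − I = $345,930.60.
DCL = contribution ÷ (EBIT − I) = $862,935.60 ÷ $345,930.60 = 2.4945.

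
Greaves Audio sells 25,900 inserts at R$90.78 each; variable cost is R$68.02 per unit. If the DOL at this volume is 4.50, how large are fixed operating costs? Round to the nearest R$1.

R$458,488

Contribution at this volume is 25,900 × R$22.76 = R$589,484.00.
DOL = contribution / EBIT, so EBIT = R$589,484.00 / 4.50 = R$130,996.44.
And FC = contribution − EBIT = R$589,484.00 − R$130,996.44 = R$458,488.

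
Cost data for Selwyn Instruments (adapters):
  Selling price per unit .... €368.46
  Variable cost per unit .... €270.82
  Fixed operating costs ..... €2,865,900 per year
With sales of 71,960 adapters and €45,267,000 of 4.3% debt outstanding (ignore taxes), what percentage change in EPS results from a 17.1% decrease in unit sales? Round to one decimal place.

Total contribution margin = 71,960 × €97.64 = €7,026,174.40.
EBIT = €7,026,174.40 − €2,865,900 = €4,160,274.40.
After interest of €1,946,481.00, pre-tax earnings = €2,213,793.40.
DCL = total CM / (EBIT − I) = €7,026,174.40 / €2,213,793.40 = 3.1738.
EPS therefore changes by 3.1738 × (-17.1%) = -54.3%.

-54.3%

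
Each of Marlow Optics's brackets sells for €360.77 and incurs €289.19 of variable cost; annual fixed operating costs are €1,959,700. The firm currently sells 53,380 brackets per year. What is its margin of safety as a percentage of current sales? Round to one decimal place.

Unit CM = price − variable cost = €360.77 − €289.19 = €71.58. Break-even units = €1,959,700 ÷ €71.58 = 27,377.76; break-even revenue = 27,377.76 × €360.77 = €9,877,074.17.
Current sales = 53,380 × €360.77 = €19,257,902.60.
Margin of safety = (€19,257,902.60 − €9,877,074.17) ÷ €19,257,902.60 = 48.7%.

48.7%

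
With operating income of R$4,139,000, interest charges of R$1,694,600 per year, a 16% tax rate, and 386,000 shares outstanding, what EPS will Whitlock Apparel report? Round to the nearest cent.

Pre-tax income = R$4,139,000 − R$1,694,600.00 = R$2,444,400.00.
After tax at 16%: net income = R$2,444,400.00 × 0.84 = R$2,053,296.00.
Per share: R$2,053,296.00 / 386,000 shares = R$5.32.

R$5.32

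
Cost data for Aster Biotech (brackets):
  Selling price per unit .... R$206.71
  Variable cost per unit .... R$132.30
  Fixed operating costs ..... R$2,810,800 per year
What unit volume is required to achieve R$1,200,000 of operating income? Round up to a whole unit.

53,902 brackets

Each unit contributes R$206.71 − R$132.30 = R$74.41.
Units = (FC + target) / CM = (R$2,810,800 + R$1,200,000) / R$74.41 = 53,901.36, so 53,902 brackets.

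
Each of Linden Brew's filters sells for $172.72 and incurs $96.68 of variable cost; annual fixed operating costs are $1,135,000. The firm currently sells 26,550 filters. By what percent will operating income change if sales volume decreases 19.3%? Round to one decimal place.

-44.1%

At 26,550 units, contribution = 26,550 × $76.04 = $2,018,862.00.
EBIT = $2,018,862.00 − $1,135,000 = $883,862.00.
DOL = contribution ÷ EBIT = $2,018,862.00 ÷ $883,862.00 = 2.2841.
Operating income changes by 2.2841 × -19.3% = -44.1%.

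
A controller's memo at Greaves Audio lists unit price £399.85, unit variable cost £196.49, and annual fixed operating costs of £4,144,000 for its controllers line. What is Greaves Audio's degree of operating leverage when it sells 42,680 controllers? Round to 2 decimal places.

1.91

At 42,680 units, contribution = 42,680 × £203.36 = £8,679,404.80.
EBIT = £8,679,404.80 − £4,144,000 = £4,535,404.80.
So DOL = total CM / EBIT = £8,679,404.80 / £4,535,404.80 = 1.9137.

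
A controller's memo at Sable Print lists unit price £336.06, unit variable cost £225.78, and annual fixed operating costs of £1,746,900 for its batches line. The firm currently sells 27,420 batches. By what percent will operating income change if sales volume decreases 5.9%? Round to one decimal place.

-14.0%

Contribution at this volume is 27,420 × £110.28 = £3,023,877.60.
Operating income = contribution − fixed costs = £3,023,877.60 − £1,746,900 = £1,276,977.60.
Degree of operating leverage = £3,023,877.60 / £1,276,977.60 = 2.3680.
%ΔEBIT = DOL × %ΔSales = 2.3680 × -5.9% = -14.0%.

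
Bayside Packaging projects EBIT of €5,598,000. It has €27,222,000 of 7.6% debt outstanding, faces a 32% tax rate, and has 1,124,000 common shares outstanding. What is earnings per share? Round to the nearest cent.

€2.14

Pre-tax income = €5,598,000 − €2,068,872.00 = €3,529,128.00.
After tax at 32%: net income = €3,529,128.00 × 0.68 = €2,399,807.04.
Per share: €2,399,807.04 / 1,124,000 shares = €2.14.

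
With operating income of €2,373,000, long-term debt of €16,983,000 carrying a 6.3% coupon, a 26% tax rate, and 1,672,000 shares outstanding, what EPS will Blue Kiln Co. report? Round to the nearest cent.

€0.58

Interest = €1,069,929.00, so EBT = €2,373,000 − €1,069,929.00 = €1,303,071.00.
After tax at 26%: net income = €1,303,071.00 × 0.74 = €964,272.54.
Per share: €964,272.54 / 1,672,000 shares = €0.58.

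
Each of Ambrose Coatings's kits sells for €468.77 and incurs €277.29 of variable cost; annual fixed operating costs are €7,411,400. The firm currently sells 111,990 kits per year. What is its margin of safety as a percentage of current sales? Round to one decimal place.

65.4%

Each unit contributes €468.77 − €277.29 = €191.48. Break-even units = €7,411,400 ÷ €191.48 = 38,705.87; break-even revenue = 38,705.87 × €468.77 = €18,144,150.71.
Actual sales revenue = 111,990 × €468.77 = €52,497,552.30.
Margin of safety = (€52,497,552.30 − €18,144,150.71) ÷ €52,497,552.30 = 65.4%.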